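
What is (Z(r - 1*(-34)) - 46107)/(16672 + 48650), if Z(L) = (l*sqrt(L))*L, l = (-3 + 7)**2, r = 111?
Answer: -5123/7258 + 1160*sqrt(145)/32661 ≈ -0.27817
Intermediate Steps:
l = 16 (l = 4**2 = 16)
Z(L) = 16*L**(3/2) (Z(L) = (16*sqrt(L))*L = 16*L**(3/2))
(Z(r - 1*(-34)) - 46107)/(16672 + 48650) = (16*(111 - 1*(-34))**(3/2) - 46107)/(16672 + 48650) = (16*(111 + 34)**(3/2) - 46107)/65322 = (16*145**(3/2) - 46107)*(1/65322) = (16*(145*sqrt(145)) - 46107)*(1/65322) = (2320*sqrt(145) - 46107)*(1/65322) = (-46107 + 2320*sqrt(145))*(1/65322) = -5123/7258 + 1160*sqrt(145)/32661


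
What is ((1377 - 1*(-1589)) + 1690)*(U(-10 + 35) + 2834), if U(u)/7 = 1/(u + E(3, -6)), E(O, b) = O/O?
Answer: 171552648/13 ≈ 1.3196e+7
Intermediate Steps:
E(O, b) = 1
U(u) = 7/(1 + u) (U(u) = 7/(u + 1) = 7/(1 + u))
((1377 - 1*(-1589)) + 1690)*(U(-10 + 35) + 2834) = ((1377 - 1*(-1589)) + 1690)*(7/(1 + (-10 + 35)) + 2834) = ((1377 + 1589) + 1690)*(7/(1 + 25) + 2834) = (2966 + 1690)*(7/26 + 2834) = 4656*(7*(1/26) + 2834) = 4656*(7/26 + 2834) = 4656*(73691/26) = 171552648/13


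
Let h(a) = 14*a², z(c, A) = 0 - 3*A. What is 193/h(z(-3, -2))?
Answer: 193/504 ≈ 0.38294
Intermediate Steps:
z(c, A) = -3*A
193/h(z(-3, -2)) = 193/((14*(-3*(-2))²)) = 193/((14*6²)) = 193/((14*36)) = 193/504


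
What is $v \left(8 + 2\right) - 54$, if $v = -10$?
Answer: $-154$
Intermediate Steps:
$v \left(8 + 2\right) - 54 = - 10 \left(8 + 2\right) - 54 = \left(-10\right) 10 - 54 = -100 - 54 = -154$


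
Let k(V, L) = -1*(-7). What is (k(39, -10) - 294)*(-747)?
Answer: 214389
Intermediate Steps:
k(V, L) = 7
(k(39, -10) - 294)*(-747) = (7 - 294)*(-747) = -287*(-747) = 214389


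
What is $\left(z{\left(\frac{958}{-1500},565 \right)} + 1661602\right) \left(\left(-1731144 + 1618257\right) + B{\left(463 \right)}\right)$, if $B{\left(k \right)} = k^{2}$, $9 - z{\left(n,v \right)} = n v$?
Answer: $\frac{12649517020757}{75} \approx 1.6866 \cdot 10^{11}$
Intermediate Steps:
$z{\left(n,v \right)} = 9 - n v$
$\left(z{\left(\frac{958}{-1500},565 \right)} + 1661602\right) \left(\left(-1731144 + 1618257\right) + B{\left(463 \right)}\right) = \left(\left(9 - \frac{958}{-1500} \cdot 565\right) + 1661602\right) \left(\left(-1731144 + 1618257\right) + 463^{2}\right) = \left(\left(9 - 958 \left(- \frac{1}{1500}\right) 565\right) + 1661602\right) \left(-112887 + 214369\right) = \left(\left(9 - \left(- \frac{479}{750}\right) 565\right) + 1661602\right) 101482 = \left(\left(9 + \frac{54127}{150}\right) + 1661602\right) 101482 = \left(\frac{55477}{150} + 1661602\right) 101482 = \frac{249295777}{150} \cdot 101482 = \frac{12649517020757}{75}$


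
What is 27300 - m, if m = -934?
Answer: 28234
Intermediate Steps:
27300 - m = 27300 - 1*(-934) = 27300 + 934 = 28234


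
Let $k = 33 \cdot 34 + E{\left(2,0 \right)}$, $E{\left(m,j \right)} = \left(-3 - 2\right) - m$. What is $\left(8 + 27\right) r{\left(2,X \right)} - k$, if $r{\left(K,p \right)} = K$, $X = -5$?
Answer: $-1045$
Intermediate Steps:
$E{\left(m,j \right)} = -5 - m$ ($E{\left(m,j \right)} = \left(-3 - 2\right) - m = -5 - m$)
$k = 1115$ ($k = 33 \cdot 34 - 7 = 1122 - 7 = 1115$)
$\left(8 + 27\right) r{\left(2,X \right)} - k = \left(8 + 27\right) 2 - 1115 = 35 \cdot 2 - 1115 = 70 - 1115 = -1045$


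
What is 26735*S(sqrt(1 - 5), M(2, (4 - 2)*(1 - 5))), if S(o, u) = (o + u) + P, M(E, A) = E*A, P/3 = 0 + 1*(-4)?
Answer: -748580 + 53470*I ≈ -7.4858e+5 + 53470.0*I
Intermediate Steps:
P = -12 (P = 3*(0 + 1*(-4)) = 3*(0 - 4) = 3*(-4) = -12)
M(E, A) = A*E
S(o, u) = -12 + o + u (S(o, u) = (o + u) - 12 = -12 + o + u)
26735*S(sqrt(1 - 5), M(2, (4 - 2)*(1 - 5))) = 26735*(-12 + sqrt(1 - 5) + ((4 - 2)*(1 - 5))*2) = 26735*(-12 + sqrt(-4) + (2*(-4))*2) = 26735*(-12 + 2*I - 8*2) = 26735*(-12 + 2*I - 16) = 26735*(-28 + 2*I) = -748580 + 53470*I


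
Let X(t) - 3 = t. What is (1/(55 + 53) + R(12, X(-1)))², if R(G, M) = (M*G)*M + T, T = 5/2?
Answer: 29757025/11664 ≈ 2551.2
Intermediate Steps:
X(t) = 3 + t
T = 5/2 (T = 5*(½) = 5/2 ≈ 2.5000)
R(G, M) = 5/2 + G*M² (R(G, M) = (M*G)*M + 5/2 = (G*M)*M + 5/2 = G*M² + 5/2 = 5/2 + G*M²)
(1/(55 + 53) + R(12, X(-1)))² = (1/(55 + 53) + (5/2 + 12*(3 - 1)²))² = (1/108 + (5/2 + 12*2²))² = (1/108 + (5/2 + 12*4))² = (1/108 + (5/2 + 48))² = (1/108 + 101/2)² = (5455/108)² = 29757025/11664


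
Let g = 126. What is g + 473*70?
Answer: 33236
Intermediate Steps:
g + 473*70 = 126 + 473*70 = 126 + 33110 = 33236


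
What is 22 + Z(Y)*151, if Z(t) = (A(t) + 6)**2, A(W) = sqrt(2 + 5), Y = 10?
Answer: 6515 + 1812*sqrt(7) ≈ 11309.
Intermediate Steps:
A(W) = sqrt(7)
Z(t) = (6 + sqrt(7))**2 (Z(t) = (sqrt(7) + 6)**2 = (6 + sqrt(7))**2)
22 + Z(Y)*151 = 22 + (6 + sqrt(7))**2*151 = 22 + 151*(6 + sqrt(7))**2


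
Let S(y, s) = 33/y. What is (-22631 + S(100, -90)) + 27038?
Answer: 440733/100 ≈ 4407.3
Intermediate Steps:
(-22631 + S(100, -90)) + 27038 = (-22631 + 33/100) + 27038 = -2263067/100 + 27038 = 440733/100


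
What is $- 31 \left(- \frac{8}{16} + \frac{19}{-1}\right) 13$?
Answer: $\frac{15717}{2} \approx 7858.5$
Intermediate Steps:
$- 31 \left(- \frac{8}{16} + \frac{19}{-1}\right) 13 = - 31 \left(\left(-8\right) \frac{1}{16} + 19 \left(-1\right)\right) 13 = - 31 \left(- \frac{1}{2} - 19\right) 13 = \left(-31\right) \left(- \frac{39}{2}\right) 13 = \frac{1209}{2} \cdot 13 = \frac{15717}{2}$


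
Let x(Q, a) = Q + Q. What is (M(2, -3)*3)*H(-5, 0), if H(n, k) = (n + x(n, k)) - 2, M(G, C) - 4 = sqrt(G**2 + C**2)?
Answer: -204 - 51*sqrt(13) ≈ -387.88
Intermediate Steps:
x(Q, a) = 2*Q
M(G, C) = 4 + sqrt(C**2 + G**2) (M(G, C) = 4 + sqrt(G**2 + C**2) = 4 + sqrt(C**2 + G**2))
H(n, k) = -2 + 3*n (H(n, k) = (n + 2*n) - 2 = 3*n - 2 = -2 + 3*n)
(M(2, -3)*3)*H(-5, 0) = ((4 + sqrt((-3)**2 + 2**2))*3)*(-2 + 3*(-5)) = ((4 + sqrt(9 + 4))*3)*(-2 - 15) = ((4 + sqrt(13))*3)*(-17) = (12 + 3*sqrt(13))*(-17) = -204 - 51*sqrt(13)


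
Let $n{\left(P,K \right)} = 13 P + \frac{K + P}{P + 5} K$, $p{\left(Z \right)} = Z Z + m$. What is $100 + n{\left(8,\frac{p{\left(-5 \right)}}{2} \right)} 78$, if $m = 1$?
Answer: $9850$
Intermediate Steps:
$p{\left(Z \right)} = 1 + Z^{2}$ ($p{\left(Z \right)} = Z Z + 1 = Z^{2} + 1 = 1 + Z^{2}$)
$n{\left(P,K \right)} = 13 P + \frac{K \left(K + P\right)}{5 + P}$ ($n{\left(P,K \right)} = 13 P + \frac{K + P}{5 + P} K = 13 P + \frac{K \left(K + P\right)}{5 + P}$)
$100 + n{\left(8,\frac{p{\left(-5 \right)}}{2} \right)} 78 = 100 + \frac{\left(\frac{1 + \left(-5\right)^{2}}{2}\right)^{2} + 13 \cdot 8^{2} + 65 \cdot 8 + \frac{1 + \left(-5\right)^{2}}{2} \cdot 8}{5 + 8} \cdot 78 = 100 + \frac{\left(\left(1 + 25\right) \frac{1}{2}\right)^{2} + 13 \cdot 64 + 520 + \left(1 + 25\right) \frac{1}{2} \cdot 8}{13} \cdot 78 = 100 + \frac{\left(26 \cdot \frac{1}{2}\right)^{2} + 832 + 520 + 26 \cdot \frac{1}{2} \cdot 8}{13} \cdot 78 = 100 + \frac{13^{2} + 832 + 520 + 13 \cdot 8}{13} \cdot 78 = 100 + \frac{169 + 832 + 520 + 104}{13} \cdot 78 = 100 + \frac{1}{13} \cdot 1625 \cdot 78 = 100 + 125 \cdot 78 = 100 + 9750 = 9850$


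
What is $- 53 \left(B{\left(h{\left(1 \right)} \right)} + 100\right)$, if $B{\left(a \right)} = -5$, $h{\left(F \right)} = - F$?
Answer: $-5035$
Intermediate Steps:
$- 53 \left(B{\left(h{\left(1 \right)} \right)} + 100\right) = - 53 \left(-5 + 100\right) = \left(-53\right) 95 = -5035$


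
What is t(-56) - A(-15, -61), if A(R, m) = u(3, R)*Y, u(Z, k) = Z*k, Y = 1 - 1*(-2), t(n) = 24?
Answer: 159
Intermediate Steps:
Y = 3 (Y = 1 + 2 = 3)
A(R, m) = 9*R (A(R, m) = (3*R)*3 = 9*R)
t(-56) - A(-15, -61) = 24 - 9*(-15) = 24 - 1*(-135) = 24 + 135 = 159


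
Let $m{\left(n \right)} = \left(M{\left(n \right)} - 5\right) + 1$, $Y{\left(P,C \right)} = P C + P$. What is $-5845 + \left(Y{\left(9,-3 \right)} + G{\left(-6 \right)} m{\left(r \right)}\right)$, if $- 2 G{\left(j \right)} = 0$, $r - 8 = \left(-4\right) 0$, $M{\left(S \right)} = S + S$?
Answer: $-5863$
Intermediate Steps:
$M{\left(S \right)} = 2 S$
$Y{\left(P,C \right)} = P + C P$ ($Y{\left(P,C \right)} = C P + P = P + C P$)
$r = 8$ ($r = 8 - 0 = 8 + 0 = 8$)
$G{\left(j \right)} = 0$ ($G{\left(j \right)} = \left(- \frac{1}{2}\right) 0 = 0$)
$m{\left(n \right)} = -4 + 2 n$ ($m{\left(n \right)} = \left(2 n - 5\right) + 1 = \left(-5 + 2 n\right) + 1 = -4 + 2 n$)
$-5845 + \left(Y{\left(9,-3 \right)} + G{\left(-6 \right)} m{\left(r \right)}\right) = -5845 + \left(9 \left(1 - 3\right) + 0 \left(-4 + 2 \cdot 8\right)\right) = -5845 + \left(9 \left(-2\right) + 0 \left(-4 + 16\right)\right) = -5845 + \left(-18 + 0 \cdot 12\right) = -5845 + \left(-18 + 0\right) = -5845 - 18 = -5863$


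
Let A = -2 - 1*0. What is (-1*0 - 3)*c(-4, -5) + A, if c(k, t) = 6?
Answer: -20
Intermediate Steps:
A = -2 (A = -2 + 0 = -2)
(-1*0 - 3)*c(-4, -5) + A = (-1*0 - 3)*6 - 2 = (0 - 3)*6 - 2 = -3*6 - 2 = -18 - 2 = -20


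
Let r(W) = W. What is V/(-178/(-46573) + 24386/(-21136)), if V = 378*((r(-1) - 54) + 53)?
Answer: 372090698784/565983485 ≈ 657.42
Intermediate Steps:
V = -756 (V = 378*((-1 - 54) + 53) = 378*(-55 + 53) = 378*(-2) = -756)
V/(-178/(-46573) + 24386/(-21136)) = -756/(-178/(-46573) + 24386/(-21136)) = -756/(-178*(-1/46573) + 24386*(-1/21136)) = -756/(178/46573 - 12193/10568) = -756/(-565983485/492183464) = -756*(-492183464/565983485) = 372090698784/565983485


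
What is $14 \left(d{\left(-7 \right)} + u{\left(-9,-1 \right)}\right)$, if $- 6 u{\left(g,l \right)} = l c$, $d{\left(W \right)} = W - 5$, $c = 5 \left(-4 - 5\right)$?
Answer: $-273$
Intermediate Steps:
$c = -45$ ($c = 5 \left(-9\right) = -45$)
$d{\left(W \right)} = -5 + W$ ($d{\left(W \right)} = W - 5 = -5 + W$)
$u{\left(g,l \right)} = \frac{15 l}{2}$ ($u{\left(g,l \right)} = - \frac{l \left(-45\right)}{6} = - \frac{\left(-45\right) l}{6} = \frac{15 l}{2}$)
$14 \left(d{\left(-7 \right)} + u{\left(-9,-1 \right)}\right) = 14 \left(\left(-5 - 7\right) + \frac{15}{2} \left(-1\right)\right) = 14 \left(-12 - \frac{15}{2}\right) = 14 \left(- \frac{39}{2}\right) = -273$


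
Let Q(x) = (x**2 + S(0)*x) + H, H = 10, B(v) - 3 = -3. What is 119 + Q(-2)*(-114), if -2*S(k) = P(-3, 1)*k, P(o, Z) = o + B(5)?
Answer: -1477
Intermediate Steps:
B(v) = 0 (B(v) = 3 - 3 = 0)
P(o, Z) = o (P(o, Z) = o + 0 = o)
S(k) = 3*k/2 (S(k) = -(-3)*k/2 = 3*k/2)
Q(x) = 10 + x**2 (Q(x) = (x**2 + ((3/2)*0)*x) + 10 = (x**2 + 0*x) + 10 = (x**2 + 0) + 10 = x**2 + 10 = 10 + x**2)
119 + Q(-2)*(-114) = 119 + (10 + (-2)**2)*(-114) = 119 + (10 + 4)*(-114) = 119 + 14*(-114) = 119 - 1596 = -1477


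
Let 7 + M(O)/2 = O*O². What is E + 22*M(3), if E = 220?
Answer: 1100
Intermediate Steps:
M(O) = -14 + 2*O³ (M(O) = -14 + 2*(O*O²) = -14 + 2*O³)
E + 22*M(3) = 220 + 22*(-14 + 2*3³) = 220 + 22*(-14 + 2*27) = 220 + 22*(-14 + 54) = 220 + 22*40 = 220 + 880 = 1100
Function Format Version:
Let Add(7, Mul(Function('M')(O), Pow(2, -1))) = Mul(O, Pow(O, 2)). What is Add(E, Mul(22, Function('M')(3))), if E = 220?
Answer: 1100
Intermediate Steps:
Function('M')(O) = Add(-14, Mul(2, Pow(O, 3))) (Function('M')(O) = Add(-14, Mul(2, Mul(O, Pow(O, 2)))) = Add(-14, Mul(2, Pow(O, 3))))
Add(E, Mul(22, Function('M')(3))) = Add(220, Mul(22, Add(-14, Mul(2, Pow(3, 3))))) = Add(220, Mul(22, Add(-14, Mul(2, 27)))) = Add(220, Mul(22, Add(-14, 54))) = Add(220, Mul(22, 40)) = Add(220, 880) = 1100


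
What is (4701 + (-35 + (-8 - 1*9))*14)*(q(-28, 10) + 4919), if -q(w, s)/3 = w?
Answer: 19876919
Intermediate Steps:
q(w, s) = -3*w
(4701 + (-35 + (-8 - 1*9))*14)*(q(-28, 10) + 4919) = (4701 + (-35 + (-8 - 1*9))*14)*(-3*(-28) + 4919) = (4701 + (-35 + (-8 - 9))*14)*(84 + 4919) = (4701 + (-35 - 17)*14)*5003 = (4701 - 52*14)*5003 = (4701 - 728)*5003 = 3973*5003 = 19876919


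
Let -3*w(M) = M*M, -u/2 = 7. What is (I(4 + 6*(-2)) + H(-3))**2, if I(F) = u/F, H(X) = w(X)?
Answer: 25/16 ≈ 1.5625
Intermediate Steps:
u = -14 (u = -2*7 = -14)
w(M) = -M**2/3 (w(M) = -M*M/3 = -M**2/3)
H(X) = -X**2/3
I(F) = -14/F
(I(4 + 6*(-2)) + H(-3))**2 = (-14/(4 + 6*(-2)) - 1/3*(-3)**2)**2 = (-14/(4 - 12) - 1/3*9)**2 = (-14/(-8) - 3)**2 = (-14*(-1/8) - 3)**2 = (7/4 - 3)**2 = (-5/4)**2 = 25/16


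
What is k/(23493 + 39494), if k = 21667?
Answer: 21667/62987 ≈ 0.34399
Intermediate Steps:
k/(23493 + 39494) = 21667/(23493 + 39494) = 21667/62987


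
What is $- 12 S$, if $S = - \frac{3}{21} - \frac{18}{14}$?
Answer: $\frac{120}{7} \approx 17.143$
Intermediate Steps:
$S = - \frac{10}{7}$ ($S = \left(-3\right) \frac{1}{21} - \frac{9}{7} = - \frac{1}{7} - \frac{9}{7} = - \frac{10}{7} \approx -1.4286$)
$- 12 S = \left(-12\right) \left(- \frac{10}{7}\right) = \frac{120}{7}$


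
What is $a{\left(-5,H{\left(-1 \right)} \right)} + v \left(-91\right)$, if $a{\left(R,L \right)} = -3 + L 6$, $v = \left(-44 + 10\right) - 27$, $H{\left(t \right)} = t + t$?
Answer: $5536$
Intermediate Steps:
$H{\left(t \right)} = 2 t$
$v = -61$ ($v = -34 - 27 = -61$)
$a{\left(R,L \right)} = -3 + 6 L$
$a{\left(-5,H{\left(-1 \right)} \right)} + v \left(-91\right) = \left(-3 + 6 \cdot 2 \left(-1\right)\right) - -5551 = \left(-3 + 6 \left(-2\right)\right) + 5551 = \left(-3 - 12\right) + 5551 = -15 + 5551 = 5536$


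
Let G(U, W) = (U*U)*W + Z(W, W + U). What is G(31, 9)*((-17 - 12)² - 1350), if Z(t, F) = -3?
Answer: -4400814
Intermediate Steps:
G(U, W) = -3 + W*U² (G(U, W) = (U*U)*W - 3 = U²*W - 3 = W*U² - 3 = -3 + W*U²)
G(31, 9)*((-17 - 12)² - 1350) = (-3 + 9*31²)*((-17 - 12)² - 1350) = (-3 + 9*961)*((-29)² - 1350) = (-3 + 8649)*(841 - 1350) = 8646*(-509) = -4400814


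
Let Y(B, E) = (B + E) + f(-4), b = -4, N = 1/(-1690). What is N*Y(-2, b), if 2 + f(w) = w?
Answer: 6/845 ≈ 0.0071006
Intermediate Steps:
N = -1/1690 ≈ -0.00059172
f(w) = -2 + w
Y(B, E) = -6 + B + E (Y(B, E) = (B + E) + (-2 - 4) = (B + E) - 6 = -6 + B + E)
N*Y(-2, b) = -(-6 - 2 - 4)/1690 = -1/1690*(-12) = 6/845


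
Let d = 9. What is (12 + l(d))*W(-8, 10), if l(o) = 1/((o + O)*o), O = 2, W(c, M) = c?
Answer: -9512/99 ≈ -96.081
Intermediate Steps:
l(o) = 1/(o*(2 + o)) (l(o) = 1/((o + 2)*o) = 1/((2 + o)*o) = 1/(o*(2 + o)))
(12 + l(d))*W(-8, 10) = (12 + 1/(9*(2 + 9)))*(-8) = (12 + (⅑)/11)*(-8) = (12 + (⅑)*(1/11))*(-8) = (12 + 1/99)*(-8) = (1189/99)*(-8) = -9512/99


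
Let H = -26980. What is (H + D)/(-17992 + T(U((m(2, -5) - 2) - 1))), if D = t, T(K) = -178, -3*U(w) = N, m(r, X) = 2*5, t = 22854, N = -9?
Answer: 2063/9085 ≈ 0.22708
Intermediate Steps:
m(r, X) = 10
U(w) = 3 (U(w) = -⅓*(-9) = 3)
D = 22854
(H + D)/(-17992 + T(U((m(2, -5) - 2) - 1))) = (-26980 + 22854)/(-17992 - 178) = -4126/(-18170) = -4126*(-1/18170) = 2063/9085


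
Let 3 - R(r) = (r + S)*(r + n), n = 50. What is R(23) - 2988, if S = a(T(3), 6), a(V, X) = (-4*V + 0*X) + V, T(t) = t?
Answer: -4007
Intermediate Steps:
a(V, X) = -3*V (a(V, X) = (-4*V + 0) + V = -4*V + V = -3*V)
S = -9 (S = -3*3 = -9)
R(r) = 3 - (-9 + r)*(50 + r) (R(r) = 3 - (r - 9)*(r + 50) = 3 - (-9 + r)*(50 + r))
R(23) - 2988 = (453 - 1*23² - 41*23) - 2988 = (453 - 1*529 - 943) - 2988 = (453 - 529 - 943) - 2988 = -1019 - 2988 = -4007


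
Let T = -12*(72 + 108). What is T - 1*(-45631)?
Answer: 43471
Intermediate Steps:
T = -2160 (T = -12*180 = -2160)
T - 1*(-45631) = -2160 - 1*(-45631) = -2160 + 45631 = 43471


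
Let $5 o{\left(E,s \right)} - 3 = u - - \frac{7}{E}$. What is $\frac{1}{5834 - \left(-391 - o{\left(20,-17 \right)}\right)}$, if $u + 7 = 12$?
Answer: $\frac{100}{622667} \approx 0.0001606$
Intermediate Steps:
$u = 5$ ($u = -7 + 12 = 5$)
$o{\left(E,s \right)} = \frac{8}{5} + \frac{7}{5 E}$ ($o{\left(E,s \right)} = \frac{3}{5} + \frac{5 - - \frac{7}{E}}{5} = \frac{3}{5} + \frac{5 + \frac{7}{E}}{5} = \frac{3}{5} + \left(1 + \frac{7}{5 E}\right) = \frac{8}{5} + \frac{7}{5 E}$)
$\frac{1}{5834 - \left(-391 - o{\left(20,-17 \right)}\right)} = \frac{1}{5834 - \left(-391 - \frac{7 + 8 \cdot 20}{5 \cdot 20}\right)} = \frac{1}{5834 - \left(-391 - \frac{7 + 160}{100}\right)} = \frac{1}{5834 + \left(\left(\left(\frac{1}{5} \cdot \frac{1}{20} \cdot 167 - 327\right) + 2975\right) - 2257\right)} = \frac{1}{5834 + \left(\left(\left(\frac{167}{100} - 327\right) + 2975\right) - 2257\right)} = \frac{1}{5834 + \left(\left(- \frac{32533}{100} + 2975\right) - 2257\right)} = \frac{1}{5834 + \left(\frac{264967}{100} - 2257\right)} = \frac{1}{5834 + \frac{39267}{100}} = \frac{1}{\frac{622667}{100}} = \frac{100}{622667}$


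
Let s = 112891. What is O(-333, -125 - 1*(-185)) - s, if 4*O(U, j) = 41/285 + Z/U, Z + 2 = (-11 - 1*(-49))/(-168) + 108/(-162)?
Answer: -133328741599/1181040 ≈ -1.1289e+5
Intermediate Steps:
Z = -81/28 (Z = -2 + ((-11 - 1*(-49))/(-168) + 108/(-162)) = -2 + ((-11 + 49)*(-1/168) + 108*(-1/162)) = -2 + (38*(-1/168) - ⅔) = -2 + (-19/84 - ⅔) = -2 - 25/28 = -81/28 ≈ -2.8929)
O(U, j) = 41/1140 - 81/(112*U) (O(U, j) = (41/285 - 81/(28*U))/4 = 41/1140 - 81/(112*U))
O(-333, -125 - 1*(-185)) - s = (1/31920)*(-23085 + 1148*(-333))/(-333) - 1*112891 = (1/31920)*(-1/333)*(-23085 - 382284) - 112891 = (1/31920)*(-1/333)*(-405369) - 112891 = 45041/1181040 - 112891 = -133328741599/1181040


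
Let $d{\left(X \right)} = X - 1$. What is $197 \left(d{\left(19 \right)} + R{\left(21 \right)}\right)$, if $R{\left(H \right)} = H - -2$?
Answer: $8077$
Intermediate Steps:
$R{\left(H \right)} = 2 + H$ ($R{\left(H \right)} = H + 2 = 2 + H$)
$d{\left(X \right)} = -1 + X$ ($d{\left(X \right)} = X - 1 = -1 + X$)
$197 \left(d{\left(19 \right)} + R{\left(21 \right)}\right) = 197 \left(\left(-1 + 19\right) + \left(2 + 21\right)\right) = 197 \left(18 + 23\right) = 197 \cdot 41 = 8077$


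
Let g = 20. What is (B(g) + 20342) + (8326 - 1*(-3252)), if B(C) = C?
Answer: 31940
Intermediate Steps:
(B(g) + 20342) + (8326 - 1*(-3252)) = (20 + 20342) + (8326 - 1*(-3252)) = 20362 + (8326 + 3252) = 20362 + 11578 = 31940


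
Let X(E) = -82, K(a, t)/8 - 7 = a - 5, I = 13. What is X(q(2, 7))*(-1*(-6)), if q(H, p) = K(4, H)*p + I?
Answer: -492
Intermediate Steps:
K(a, t) = 16 + 8*a (K(a, t) = 56 + 8*(a - 5) = 56 + 8*(-5 + a) = 56 + (-40 + 8*a) = 16 + 8*a)
q(H, p) = 13 + 48*p (q(H, p) = (16 + 8*4)*p + 13 = (16 + 32)*p + 13 = 48*p + 13 = 13 + 48*p)
X(q(2, 7))*(-1*(-6)) = -(-82)*(-6) = -82*6 = -492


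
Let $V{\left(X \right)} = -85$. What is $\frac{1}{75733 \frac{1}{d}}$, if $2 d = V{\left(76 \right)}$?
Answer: $- \frac{85}{151466} \approx -0.00056118$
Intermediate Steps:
$d = - \frac{85}{2}$ ($d = \frac{1}{2} \left(-85\right) = - \frac{85}{2} \approx -42.5$)
$\frac{1}{75733 \frac{1}{d}} = \frac{1}{75733 \frac{1}{- \frac{85}{2}}} = \frac{1}{75733 \left(- \frac{2}{85}\right)} = \frac{1}{- \frac{151466}{85}} = - \frac{85}{151466}$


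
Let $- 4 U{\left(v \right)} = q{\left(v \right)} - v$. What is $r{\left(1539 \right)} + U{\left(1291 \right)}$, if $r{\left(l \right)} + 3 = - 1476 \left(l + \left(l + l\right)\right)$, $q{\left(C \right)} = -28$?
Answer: $- \frac{27257461}{4} \approx -6.8144 \cdot 10^{6}$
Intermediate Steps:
$U{\left(v \right)} = 7 + \frac{v}{4}$ ($U{\left(v \right)} = - \frac{-28 - v}{4} = 7 + \frac{v}{4}$)
$r{\left(l \right)} = -3 - 4428 l$ ($r{\left(l \right)} = -3 - 1476 \left(l + \left(l + l\right)\right) = -3 - 1476 \left(l + 2 l\right) = -3 - 1476 \cdot 3 l = -3 - 4428 l$)
$r{\left(1539 \right)} + U{\left(1291 \right)} = \left(-3 - 6814692\right) + \left(7 + \frac{1}{4} \cdot 1291\right) = \left(-3 - 6814692\right) + \left(7 + \frac{1291}{4}\right) = -6814695 + \frac{1319}{4} = - \frac{27257461}{4}$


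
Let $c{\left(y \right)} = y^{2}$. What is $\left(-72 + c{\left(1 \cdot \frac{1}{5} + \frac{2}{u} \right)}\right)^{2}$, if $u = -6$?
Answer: $\frac{262310416}{50625} \approx 5181.4$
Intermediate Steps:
$\left(-72 + c{\left(1 \cdot \frac{1}{5} + \frac{2}{u} \right)}\right)^{2} = \left(-72 + \left(1 \cdot \frac{1}{5} + \frac{2}{-6}\right)^{2}\right)^{2} = \left(-72 + \left(1 \cdot \frac{1}{5} + 2 \left(- \frac{1}{6}\right)\right)^{2}\right)^{2} = \left(-72 + \left(\frac{1}{5} - \frac{1}{3}\right)^{2}\right)^{2} = \left(-72 + \left(- \frac{2}{15}\right)^{2}\right)^{2} = \left(-72 + \frac{4}{225}\right)^{2} = \left(- \frac{16196}{225}\right)^{2} = \frac{262310416}{50625}$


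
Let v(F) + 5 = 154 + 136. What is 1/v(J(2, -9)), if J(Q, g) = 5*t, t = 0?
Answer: 1/285 ≈ 0.0035088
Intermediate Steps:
J(Q, g) = 0 (J(Q, g) = 5*0 = 0)
v(F) = 285 (v(F) = -5 + (154 + 136) = -5 + 290 = 285)
1/v(J(2, -9)) = 1/285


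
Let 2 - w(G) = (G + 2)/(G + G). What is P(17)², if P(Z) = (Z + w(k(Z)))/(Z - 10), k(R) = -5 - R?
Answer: 41616/5929 ≈ 7.0191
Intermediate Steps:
w(G) = 2 - (2 + G)/(2*G) (w(G) = 2 - (G + 2)/(G + G) = 2 - (2 + G)/(2*G))
P(Z) = (3/2 + Z - 1/(-5 - Z))/(-10 + Z) (P(Z) = (Z + (3/2 - 1/(-5 - Z)))/(Z - 10) = (3/2 + Z - 1/(-5 - Z))/(-10 + Z))
P(17)² = ((2 + (3 + 2*17)*(5 + 17))/(2*(-10 + 17)*(5 + 17)))² = ((½)*(2 + (3 + 34)*22)/(7*22))² = ((½)*(⅐)*(1/22)*(2 + 37*22))² = ((½)*(⅐)*(1/22)*(2 + 814))² = ((½)*(⅐)*(1/22)*816)² = (204/77)² = 41616/5929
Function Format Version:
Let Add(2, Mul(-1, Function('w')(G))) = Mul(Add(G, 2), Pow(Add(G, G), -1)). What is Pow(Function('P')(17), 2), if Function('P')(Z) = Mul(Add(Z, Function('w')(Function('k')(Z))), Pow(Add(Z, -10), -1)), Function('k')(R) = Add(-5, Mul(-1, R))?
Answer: Rational(41616, 5929) ≈ 7.0191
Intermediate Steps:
Function('w')(G) = Add(2, Mul(Rational(-1, 2), Pow(G, -1), Add(2, G))) (Function('w')(G) = Add(2, Mul(-1, Mul(Add(G, 2), Pow(Add(G, G), -1)))) = Add(2, Mul(-1, Mul(Add(2, G), Pow(Mul(2, G), -1)))) = Add(2, Mul(-1, Mul(Add(2, G), Mul(Rational(1, 2), Pow(G, -1))))) = Add(2, Mul(-1, Mul(Rational(1, 2), Pow(G, -1), Add(2, G)))) = Add(2, Mul(Rational(-1, 2), Pow(G, -1), Add(2, G))))
Function('P')(Z) = Mul(Pow(Add(-10, Z), -1), Add(Rational(3, 2), Z, Mul(-1, Pow(Add(-5, Mul(-1, Z)), -1)))) (Function('P')(Z) = Mul(Add(Z, Add(Rational(3, 2), Mul(-1, Pow(Add(-5, Mul(-1, Z)), -1)))), Pow(Add(Z, -10), -1)) = Mul(Add(Rational(3, 2), Z, Mul(-1, Pow(Add(-5, Mul(-1, Z)), -1))), Pow(Add(-10, Z), -1)) = Mul(Pow(Add(-10, Z), -1), Add(Rational(3, 2), Z, Mul(-1, Pow(Add(-5, Mul(-1, Z)), -1)))))
Pow(Function('P')(17), 2) = Pow(Mul(Rational(1, 2), Pow(Add(-10, 17), -1), Pow(Add(5, 17), -1), Add(2, Mul(Add(3, Mul(2, 17)), Add(5, 17)))), 2) = Pow(Mul(Rational(1, 2), Pow(7, -1), Pow(22, -1), Add(2, Mul(Add(3, 34), 22))), 2) = Pow(Mul(Rational(1, 2), Rational(1, 7), Rational(1, 22), Add(2, Mul(37, 22))), 2) = Pow(Mul(Rational(1, 2), Rational(1, 7), Rational(1, 22), Add(2, 814)), 2) = Pow(Mul(Rational(1, 2), Rational(1, 7), Rational(1, 22), 816), 2) = Pow(Rational(204, 77), 2) = Rational(41616, 5929)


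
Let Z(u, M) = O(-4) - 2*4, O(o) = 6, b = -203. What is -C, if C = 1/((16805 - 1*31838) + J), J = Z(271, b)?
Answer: 1/15035 ≈ 6.6511e-5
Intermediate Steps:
Z(u, M) = -2 (Z(u, M) = 6 - 2*4 = 6 - 8 = -2)
J = -2
C = -1/15035 (C = 1/((16805 - 1*31838) - 2) = 1/((16805 - 31838) - 2) = 1/(-15033 - 2) = 1/(-15035) = -1/15035 ≈ -6.6511e-5)
-C = -1*(-1/15035) = 1/15035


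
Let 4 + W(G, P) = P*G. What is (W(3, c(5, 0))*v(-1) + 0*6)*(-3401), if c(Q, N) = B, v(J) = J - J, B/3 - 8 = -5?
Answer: 0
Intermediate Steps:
B = 9 (B = 24 + 3*(-5) = 24 - 15 = 9)
v(J) = 0
c(Q, N) = 9
W(G, P) = -4 + G*P (W(G, P) = -4 + P*G = -4 + G*P)
(W(3, c(5, 0))*v(-1) + 0*6)*(-3401) = ((-4 + 3*9)*0 + 0*6)*(-3401) = ((-4 + 27)*0 + 0)*(-3401) = (23*0 + 0)*(-3401) = (0 + 0)*(-3401) = 0*(-3401) = 0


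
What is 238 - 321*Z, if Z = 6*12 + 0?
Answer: -22874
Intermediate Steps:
Z = 72 (Z = 72 + 0 = 72)
238 - 321*Z = 238 - 321*72 = 238 - 23112 = -22874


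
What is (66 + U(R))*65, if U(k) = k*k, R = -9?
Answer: 9555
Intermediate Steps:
U(k) = k**2
(66 + U(R))*65 = (66 + (-9)**2)*65 = (66 + 81)*65 = 147*65 = 9555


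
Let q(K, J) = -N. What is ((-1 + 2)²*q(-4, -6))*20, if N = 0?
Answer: 0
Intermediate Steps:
q(K, J) = 0 (q(K, J) = -1*0 = 0)
((-1 + 2)²*q(-4, -6))*20 = ((-1 + 2)²*0)*20 = (1²*0)*20 = (1*0)*20 = 0*20 = 0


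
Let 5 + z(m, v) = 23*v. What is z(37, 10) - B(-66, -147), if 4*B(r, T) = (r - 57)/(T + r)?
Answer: 63859/284 ≈ 224.86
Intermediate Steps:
z(m, v) = -5 + 23*v
B(r, T) = (-57 + r)/(4*(T + r)) (B(r, T) = ((r - 57)/(T + r))/4 = ((-57 + r)/(T + r))/4 = (-57 + r)/(4*(T + r)))
z(37, 10) - B(-66, -147) = (-5 + 23*10) - (-57 - 66)/(4*(-147 - 66)) = (-5 + 230) - (-123)/(4*(-213)) = 225 - (-1)*(-123)/(4*213) = 225 - 1*41/284 = 225 - 41/284 = 63859/284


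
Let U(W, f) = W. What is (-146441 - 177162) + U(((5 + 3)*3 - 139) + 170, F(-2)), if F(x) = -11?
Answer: -323548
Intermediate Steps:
(-146441 - 177162) + U(((5 + 3)*3 - 139) + 170, F(-2)) = (-146441 - 177162) + (((5 + 3)*3 - 139) + 170) = -323603 + ((8*3 - 139) + 170) = -323603 + ((24 - 139) + 170) = -323603 + (-115 + 170) = -323603 + 55 = -323548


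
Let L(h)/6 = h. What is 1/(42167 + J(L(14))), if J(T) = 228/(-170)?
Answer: 85/3584081 ≈ 2.3716e-5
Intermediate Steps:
L(h) = 6*h
J(T) = -114/85 (J(T) = 228*(-1/170) = -114/85)
1/(42167 + J(L(14))) = 1/(42167 - 114/85) = 1/(3584081/85) = 85/3584081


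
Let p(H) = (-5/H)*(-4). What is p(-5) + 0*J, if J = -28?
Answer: -4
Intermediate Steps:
p(H) = 20/H (p(H) = -5/H*(-4) = 20/H)
p(-5) + 0*J = 20/(-5) + 0*(-28) = 20*(-1/5) + 0 = -4 + 0 = -4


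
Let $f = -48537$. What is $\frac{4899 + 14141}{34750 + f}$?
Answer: $- \frac{1120}{811} \approx -1.381$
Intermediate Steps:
$\frac{4899 + 14141}{34750 + f} = \frac{4899 + 14141}{34750 - 48537} = \frac{19040}{-13787} = 19040 \left(- \frac{1}{13787}\right) = - \frac{1120}{811}$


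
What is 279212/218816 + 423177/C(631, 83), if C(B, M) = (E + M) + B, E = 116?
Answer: 11603705549/22702160 ≈ 511.13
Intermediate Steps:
C(B, M) = 116 + B + M (C(B, M) = (116 + M) + B = 116 + B + M)
279212/218816 + 423177/C(631, 83) = 279212/218816 + 423177/(116 + 631 + 83) = 279212*(1/218816) + 423177/830 = 69803/54704 + 423177*(1/830) = 69803/54704 + 423177/830 = 11603705549/22702160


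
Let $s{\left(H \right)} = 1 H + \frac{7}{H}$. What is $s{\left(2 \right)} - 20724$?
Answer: $- \frac{41437}{2} \approx -20719.0$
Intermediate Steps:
$s{\left(H \right)} = H + \frac{7}{H}$
$s{\left(2 \right)} - 20724 = \left(2 + \frac{7}{2}\right) - 20724 = \frac{11}{2} - 20724 = - \frac{41437}{2}$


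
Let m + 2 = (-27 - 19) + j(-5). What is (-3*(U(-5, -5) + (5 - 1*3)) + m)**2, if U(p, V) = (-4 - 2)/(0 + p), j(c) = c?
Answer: 97969/25 ≈ 3918.8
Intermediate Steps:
U(p, V) = -6/p
m = -53 (m = -2 + ((-27 - 19) - 5) = -2 + (-46 - 5) = -2 - 51 = -53)
(-3*(U(-5, -5) + (5 - 1*3)) + m)**2 = (-3*(-6/(-5) + (5 - 1*3)) - 53)**2 = (-3*(-6*(-1/5) + (5 - 3)) - 53)**2 = (-3*(6/5 + 2) - 53)**2 = (-3*16/5 - 53)**2 = (-48/5 - 53)**2 = (-313/5)**2 = 97969/25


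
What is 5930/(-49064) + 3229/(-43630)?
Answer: -104288389/535165580 ≈ -0.19487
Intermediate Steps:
5930/(-49064) + 3229/(-43630) = 5930*(-1/49064) + 3229*(-1/43630) = -2965/24532 - 3229/43630 = -104288389/535165580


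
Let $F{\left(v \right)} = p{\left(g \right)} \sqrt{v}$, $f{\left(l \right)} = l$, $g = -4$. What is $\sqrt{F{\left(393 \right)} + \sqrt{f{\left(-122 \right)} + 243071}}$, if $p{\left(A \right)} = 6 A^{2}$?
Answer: $\sqrt{\sqrt{242949} + 96 \sqrt{393}} \approx 48.949$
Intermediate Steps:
$F{\left(v \right)} = 96 \sqrt{v}$ ($F{\left(v \right)} = 6 \left(-4\right)^{2} \sqrt{v} = 6 \cdot 16 \sqrt{v} = 96 \sqrt{v}$)
$\sqrt{F{\left(393 \right)} + \sqrt{f{\left(-122 \right)} + 243071}} = \sqrt{96 \sqrt{393} + \sqrt{-122 + 243071}} = \sqrt{96 \sqrt{393} + \sqrt{242949}} = \sqrt{\sqrt{242949} + 96 \sqrt{393}}$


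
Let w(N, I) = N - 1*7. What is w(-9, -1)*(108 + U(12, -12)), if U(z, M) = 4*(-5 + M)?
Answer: -640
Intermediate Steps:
U(z, M) = -20 + 4*M
w(N, I) = -7 + N (w(N, I) = N - 7 = -7 + N)
w(-9, -1)*(108 + U(12, -12)) = (-7 - 9)*(108 + (-20 + 4*(-12))) = -16*(108 + (-20 - 48)) = -16*(108 - 68) = -16*40 = -640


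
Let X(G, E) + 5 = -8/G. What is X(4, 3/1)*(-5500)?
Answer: 38500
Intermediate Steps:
X(G, E) = -5 - 8/G
X(4, 3/1)*(-5500) = (-5 - 8/4)*(-5500) = (-5 - 8*¼)*(-5500) = (-5 - 2)*(-5500) = -7*(-5500) = 38500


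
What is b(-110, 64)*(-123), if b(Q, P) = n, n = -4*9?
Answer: 4428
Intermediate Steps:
n = -36
b(Q, P) = -36
b(-110, 64)*(-123) = -36*(-123) = 4428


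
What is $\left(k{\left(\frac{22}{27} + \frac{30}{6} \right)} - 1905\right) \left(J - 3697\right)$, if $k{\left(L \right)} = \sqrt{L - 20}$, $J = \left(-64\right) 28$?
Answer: $10456545 - \frac{5489 i \sqrt{1149}}{9} \approx 1.0457 \cdot 10^{7} - 20673.0 i$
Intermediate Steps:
$J = -1792$
$k{\left(L \right)} = \sqrt{-20 + L}$
$\left(k{\left(\frac{22}{27} + \frac{30}{6} \right)} - 1905\right) \left(J - 3697\right) = \left(\sqrt{-20 + \left(\frac{22}{27} + \frac{30}{6}\right)} - 1905\right) \left(-1792 - 3697\right) = \left(\sqrt{-20 + \left(22 \cdot \frac{1}{27} + 30 \cdot \frac{1}{6}\right)} - 1905\right) \left(-5489\right) = \left(\sqrt{-20 + \left(\frac{22}{27} + 5\right)} - 1905\right) \left(-5489\right) = \left(\sqrt{-20 + \frac{157}{27}} - 1905\right) \left(-5489\right) = \left(\sqrt{- \frac{383}{27}} - 1905\right) \left(-5489\right) = \left(\frac{i \sqrt{1149}}{9} - 1905\right) \left(-5489\right) = \left(-1905 + \frac{i \sqrt{1149}}{9}\right) \left(-5489\right) = 10456545 - \frac{5489 i \sqrt{1149}}{9}$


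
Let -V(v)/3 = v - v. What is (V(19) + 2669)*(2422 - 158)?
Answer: 6042616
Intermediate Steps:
V(v) = 0 (V(v) = -3*(v - v) = -3*0 = 0)
(V(19) + 2669)*(2422 - 158) = (0 + 2669)*(2422 - 158) = 2669*2264 = 6042616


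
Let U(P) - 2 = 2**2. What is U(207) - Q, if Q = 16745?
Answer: -16739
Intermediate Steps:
U(P) = 6 (U(P) = 2 + 2**2 = 2 + 4 = 6)
U(207) - Q = 6 - 1*16745 = 6 - 16745 = -16739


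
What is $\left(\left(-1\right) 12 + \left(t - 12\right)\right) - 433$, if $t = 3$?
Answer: $-454$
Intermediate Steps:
$\left(\left(-1\right) 12 + \left(t - 12\right)\right) - 433 = \left(\left(-1\right) 12 + \left(3 - 12\right)\right) - 433 = \left(-12 + \left(3 - 12\right)\right) - 433 = \left(-12 - 9\right) - 433 = -21 - 433 = -454$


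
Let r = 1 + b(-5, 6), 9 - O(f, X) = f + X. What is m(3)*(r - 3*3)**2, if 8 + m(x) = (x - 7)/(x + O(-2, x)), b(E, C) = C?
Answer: -368/11 ≈ -33.455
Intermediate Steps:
O(f, X) = 9 - X - f (O(f, X) = 9 - (f + X) = 9 - (X + f) = 9 + (-X - f) = 9 - X - f)
r = 7 (r = 1 + 6 = 7)
m(x) = -95/11 + x/11 (m(x) = -8 + (x - 7)/(x + (9 - x - 1*(-2))) = -8 + (-7 + x)/(x + (9 - x + 2)) = -8 + (-7 + x)/(x + (11 - x)) = -8 + (-7 + x)/11 = -8 + (-7 + x)*(1/11) = -8 + (-7/11 + x/11) = -95/11 + x/11)
m(3)*(r - 3*3)**2 = (-95/11 + (1/11)*3)*(7 - 3*3)**2 = (-95/11 + 3/11)*(7 - 9)**2 = -92/11*(-2)**2 = -92/11*4 = -368/11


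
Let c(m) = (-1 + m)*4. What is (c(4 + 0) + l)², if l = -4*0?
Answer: 144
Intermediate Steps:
l = 0
c(m) = -4 + 4*m
(c(4 + 0) + l)² = ((-4 + 4*(4 + 0)) + 0)² = ((-4 + 4*4) + 0)² = ((-4 + 16) + 0)² = (12 + 0)² = 12² = 144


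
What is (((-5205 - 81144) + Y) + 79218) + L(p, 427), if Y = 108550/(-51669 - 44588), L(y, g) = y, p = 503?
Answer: -638099946/96257 ≈ -6629.1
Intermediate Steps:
Y = -108550/96257 (Y = 108550/(-96257) = 108550*(-1/96257) = -108550/96257 ≈ -1.1277)
(((-5205 - 81144) + Y) + 79218) + L(p, 427) = (((-5205 - 81144) - 108550/96257) + 79218) + 503 = ((-86349 - 108550/96257) + 79218) + 503 = (-8311804243/96257 + 79218) + 503 = -686517217/96257 + 503 = -638099946/96257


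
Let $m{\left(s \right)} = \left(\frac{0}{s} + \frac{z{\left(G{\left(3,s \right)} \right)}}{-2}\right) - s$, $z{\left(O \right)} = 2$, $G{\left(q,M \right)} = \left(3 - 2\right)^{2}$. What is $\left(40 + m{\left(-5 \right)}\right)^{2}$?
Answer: $1936$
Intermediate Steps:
$G{\left(q,M \right)} = 1$ ($G{\left(q,M \right)} = 1^{2} = 1$)
$m{\left(s \right)} = -1 - s$ ($m{\left(s \right)} = \left(\frac{0}{s} + \frac{2}{-2}\right) - s = \left(0 + 2 \left(- \frac{1}{2}\right)\right) - s = \left(0 - 1\right) - s = -1 - s$)
$\left(40 + m{\left(-5 \right)}\right)^{2} = \left(40 - -4\right)^{2} = \left(40 + \left(-1 + 5\right)\right)^{2} = \left(40 + 4\right)^{2} = 44^{2} = 1936$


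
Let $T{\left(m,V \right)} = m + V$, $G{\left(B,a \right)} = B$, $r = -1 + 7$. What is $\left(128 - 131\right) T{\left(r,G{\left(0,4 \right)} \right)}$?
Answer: $-18$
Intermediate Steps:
$r = 6$
$T{\left(m,V \right)} = V + m$
$\left(128 - 131\right) T{\left(r,G{\left(0,4 \right)} \right)} = \left(128 - 131\right) \left(0 + 6\right) = \left(-3\right) 6 = -18$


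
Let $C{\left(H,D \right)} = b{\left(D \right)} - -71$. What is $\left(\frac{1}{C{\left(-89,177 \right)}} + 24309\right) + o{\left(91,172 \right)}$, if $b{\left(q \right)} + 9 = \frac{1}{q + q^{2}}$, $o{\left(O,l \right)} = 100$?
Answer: $\frac{47679913063}{1953373} \approx 24409.0$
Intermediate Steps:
$b{\left(q \right)} = -9 + \frac{1}{q + q^{2}}$
$C{\left(H,D \right)} = 71 + \frac{1 - 9 D - 9 D^{2}}{D \left(1 + D\right)}$ ($C{\left(H,D \right)} = \frac{1 - 9 D - 9 D^{2}}{D \left(1 + D\right)} - -71 = \frac{1 - 9 D - 9 D^{2}}{D \left(1 + D\right)} + 71 = 71 + \frac{1 - 9 D - 9 D^{2}}{D \left(1 + D\right)}$)
$\left(\frac{1}{C{\left(-89,177 \right)}} + 24309\right) + o{\left(91,172 \right)} = \left(\frac{1}{\frac{1}{177} \frac{1}{1 + 177} \left(1 + 62 \cdot 177 + 62 \cdot 177^{2}\right)} + 24309\right) + 100 = \left(\frac{1}{\frac{1}{177} \cdot \frac{1}{178} \left(1 + 10974 + 62 \cdot 31329\right)} + 24309\right) + 100 = \left(\frac{1}{\frac{1}{177} \cdot \frac{1}{178} \left(1 + 10974 + 1942398\right)} + 24309\right) + 100 = \left(\frac{1}{\frac{1}{177} \cdot \frac{1}{178} \cdot 1953373} + 24309\right) + 100 = \left(\frac{1}{\frac{1953373}{31506}} + 24309\right) + 100 = \left(\frac{31506}{1953373} + 24309\right) + 100 = \frac{47484575763}{1953373} + 100 = \frac{47679913063}{1953373}$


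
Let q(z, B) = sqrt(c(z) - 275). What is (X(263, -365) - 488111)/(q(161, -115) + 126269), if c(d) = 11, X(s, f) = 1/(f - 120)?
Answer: -2717467703444/702979309375 + 473467672*I*sqrt(66)/7732772403125 ≈ -3.8656 + 0.00049742*I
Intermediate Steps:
X(s, f) = 1/(-120 + f)
q(z, B) = 2*I*sqrt(66) (q(z, B) = sqrt(11 - 275) = sqrt(-264) = 2*I*sqrt(66))
(X(263, -365) - 488111)/(q(161, -115) + 126269) = (1/(-120 - 365) - 488111)/(2*I*sqrt(66) + 126269) = (1/(-485) - 488111)/(126269 + 2*I*sqrt(66)) = (-1/485 - 488111)/(126269 + 2*I*sqrt(66)) = -236733836/(485*(126269 + 2*I*sqrt(66)))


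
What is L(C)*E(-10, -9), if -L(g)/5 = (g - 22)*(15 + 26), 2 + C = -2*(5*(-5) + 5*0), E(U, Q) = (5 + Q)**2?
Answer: -85280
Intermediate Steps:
C = 48 (C = -2 - 2*(5*(-5) + 5*0) = -2 - 2*(-25 + 0) = -2 - 2*(-25) = -2 + 50 = 48)
L(g) = 4510 - 205*g (L(g) = -5*(g - 22)*(15 + 26) = -5*(-22 + g)*41 = -5*(-902 + 41*g) = 4510 - 205*g)
L(C)*E(-10, -9) = (4510 - 205*48)*(5 - 9)**2 = (4510 - 9840)*(-4)**2 = -5330*16 = -85280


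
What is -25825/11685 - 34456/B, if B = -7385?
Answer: 42380147/17258745 ≈ 2.4556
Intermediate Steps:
-25825/11685 - 34456/B = -25825/11685 - 34456/(-7385) = -25825*1/11685 - 34456*(-1/7385) = -5165/2337 + 34456/7385 = 42380147/17258745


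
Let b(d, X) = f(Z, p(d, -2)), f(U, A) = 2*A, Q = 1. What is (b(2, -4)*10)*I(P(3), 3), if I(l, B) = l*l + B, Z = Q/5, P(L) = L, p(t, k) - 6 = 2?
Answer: 1920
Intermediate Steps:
p(t, k) = 8 (p(t, k) = 6 + 2 = 8)
Z = 1/5 ≈ 0.20000
b(d, X) = 16 (b(d, X) = 2*8 = 16)
I(l, B) = B + l**2 (I(l, B) = l**2 + B = B + l**2)
(b(2, -4)*10)*I(P(3), 3) = (16*10)*(3 + 3**2) = 160*(3 + 9) = 160*12 = 1920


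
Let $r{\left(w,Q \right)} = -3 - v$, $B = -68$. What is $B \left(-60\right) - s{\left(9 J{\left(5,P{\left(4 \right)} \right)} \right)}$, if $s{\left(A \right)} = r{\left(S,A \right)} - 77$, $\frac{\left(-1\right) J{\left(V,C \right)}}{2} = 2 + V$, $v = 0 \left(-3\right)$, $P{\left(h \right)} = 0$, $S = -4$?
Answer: $4160$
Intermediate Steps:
$v = 0$
$J{\left(V,C \right)} = -4 - 2 V$ ($J{\left(V,C \right)} = - 2 \left(2 + V\right) = -4 - 2 V$)
$r{\left(w,Q \right)} = -3$ ($r{\left(w,Q \right)} = -3 - 0 = -3 + 0 = -3$)
$s{\left(A \right)} = -80$ ($s{\left(A \right)} = -3 - 77 = -80$)
$B \left(-60\right) - s{\left(9 J{\left(5,P{\left(4 \right)} \right)} \right)} = \left(-68\right) \left(-60\right) - -80 = 4080 + 80 = 4160$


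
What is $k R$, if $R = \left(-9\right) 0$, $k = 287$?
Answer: $0$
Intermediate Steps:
$R = 0$
$k R = 287 \cdot 0 = 0$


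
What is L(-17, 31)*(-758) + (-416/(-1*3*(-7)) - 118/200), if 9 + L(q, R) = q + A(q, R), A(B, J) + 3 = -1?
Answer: 47711161/2100 ≈ 22720.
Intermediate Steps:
A(B, J) = -4 (A(B, J) = -3 - 1 = -4)
L(q, R) = -13 + q (L(q, R) = -9 + (q - 4) = -9 + (-4 + q) = -13 + q)
L(-17, 31)*(-758) + (-416/(-1*3*(-7)) - 118/200) = (-13 - 17)*(-758) + (-416/(-1*3*(-7)) - 118/200) = -30*(-758) + (-416/((-3*(-7))) - 118*1/200) = 22740 + (-416/21 - 59/100) = 22740 - 42839/2100 = 47711161/2100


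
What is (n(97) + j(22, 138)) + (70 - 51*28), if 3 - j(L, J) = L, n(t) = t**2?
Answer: 8032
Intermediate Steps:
j(L, J) = 3 - L
(n(97) + j(22, 138)) + (70 - 51*28) = (97**2 + (3 - 1*22)) + (70 - 51*28) = (9409 + (3 - 22)) + (70 - 1428) = (9409 - 19) - 1358 = 9390 - 1358 = 8032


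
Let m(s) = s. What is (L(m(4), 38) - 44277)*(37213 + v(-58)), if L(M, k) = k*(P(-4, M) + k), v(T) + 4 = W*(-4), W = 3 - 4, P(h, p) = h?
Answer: -1599600805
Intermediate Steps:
W = -1
v(T) = 0 (v(T) = -4 - 1*(-4) = -4 + 4 = 0)
L(M, k) = k*(-4 + k)
(L(m(4), 38) - 44277)*(37213 + v(-58)) = (38*(-4 + 38) - 44277)*(37213 + 0) = (38*34 - 44277)*37213 = (1292 - 44277)*37213 = -42985*37213 = -1599600805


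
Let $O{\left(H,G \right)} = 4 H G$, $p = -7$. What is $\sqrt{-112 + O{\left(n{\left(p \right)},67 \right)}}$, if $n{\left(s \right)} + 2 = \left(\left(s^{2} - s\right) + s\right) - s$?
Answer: $2 \sqrt{3590} \approx 119.83$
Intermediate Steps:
$n{\left(s \right)} = -2 + s^{2} - s$ ($n{\left(s \right)} = -2 - \left(s - s^{2}\right) = -2 + \left(s^{2} - s\right) = -2 + s^{2} - s$)
$O{\left(H,G \right)} = 4 G H$
$\sqrt{-112 + O{\left(n{\left(p \right)},67 \right)}} = \sqrt{-112 + 4 \cdot 67 \left(-2 + \left(-7\right)^{2} - -7\right)} = \sqrt{-112 + 4 \cdot 67 \left(-2 + 49 + 7\right)} = \sqrt{-112 + 4 \cdot 67 \cdot 54} = \sqrt{-112 + 14472} = \sqrt{14360} = 2 \sqrt{3590}$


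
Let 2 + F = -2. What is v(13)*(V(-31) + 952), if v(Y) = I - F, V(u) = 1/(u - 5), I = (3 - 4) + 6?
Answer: 34271/4 ≈ 8567.8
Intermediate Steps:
I = 5 (I = -1 + 6 = 5)
F = -4 (F = -2 - 2 = -4)
V(u) = 1/(-5 + u)
v(Y) = 9 (v(Y) = 5 - 1*(-4) = 5 + 4 = 9)
v(13)*(V(-31) + 952) = 9*(1/(-5 - 31) + 952) = 9*(1/(-36) + 952) = 9*(-1/36 + 952) = 9*(34271/36) = 34271/4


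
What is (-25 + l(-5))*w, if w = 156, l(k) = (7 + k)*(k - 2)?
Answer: -6084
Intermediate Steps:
l(k) = (-2 + k)*(7 + k) (l(k) = (7 + k)*(-2 + k) = (-2 + k)*(7 + k))
(-25 + l(-5))*w = (-25 + (-14 + (-5)**2 + 5*(-5)))*156 = (-25 + (-14 + 25 - 25))*156 = (-25 - 14)*156 = -39*156 = -6084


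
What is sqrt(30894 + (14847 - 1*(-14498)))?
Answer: sqrt(60239) ≈ 245.44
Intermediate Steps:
sqrt(30894 + (14847 - 1*(-14498))) = sqrt(30894 + (14847 + 14498)) = sqrt(30894 + 29345) = sqrt(60239)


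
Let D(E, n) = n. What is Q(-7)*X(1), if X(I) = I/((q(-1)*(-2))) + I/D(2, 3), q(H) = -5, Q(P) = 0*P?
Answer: 0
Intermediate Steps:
Q(P) = 0
X(I) = 13*I/30 (X(I) = I/((-5*(-2))) + I/3 = I/10 + I*(⅓) = I*(⅒) + I/3 = I/10 + I/3 = 13*I/30)
Q(-7)*X(1) = 0*((13/30)*1) = 0*(13/30) = 0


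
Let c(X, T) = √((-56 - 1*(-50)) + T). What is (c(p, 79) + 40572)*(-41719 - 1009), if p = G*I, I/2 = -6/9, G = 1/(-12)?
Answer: -1733560416 - 42728*√73 ≈ -1.7339e+9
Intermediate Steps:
G = -1/12 ≈ -0.083333
I = -4/3 (I = 2*(-6/9) = 2*(-6*⅑) = 2*(-⅔) = -4/3 ≈ -1.3333)
p = ⅑ (p = -1/12*(-4/3) = ⅑ ≈ 0.11111)
c(X, T) = √(-6 + T) (c(X, T) = √((-56 + 50) + T) = √(-6 + T))
(c(p, 79) + 40572)*(-41719 - 1009) = (√(-6 + 79) + 40572)*(-41719 - 1009) = (√73 + 40572)*(-42728) = (40572 + √73)*(-42728) = -1733560416 - 42728*√73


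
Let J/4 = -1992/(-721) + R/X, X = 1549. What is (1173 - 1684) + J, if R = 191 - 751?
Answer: -559972227/1116829 ≈ -501.39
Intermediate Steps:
R = -560
J = 10727392/1116829 (J = 4*(-1992/(-721) - 560/1549) = 4*(-1992*(-1/721) - 560*1/1549) = 4*(1992/721 - 560/1549) = 4*(2681848/1116829) = 10727392/1116829 ≈ 9.6052)
(1173 - 1684) + J = (1173 - 1684) + 10727392/1116829 = -511 + 10727392/1116829 = -559972227/1116829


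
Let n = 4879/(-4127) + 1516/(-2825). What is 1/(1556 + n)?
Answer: 11658775/18121014193 ≈ 0.00064338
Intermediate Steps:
n = -20039707/11658775 (n = 4879*(-1/4127) + 1516*(-1/2825) = -4879/4127 - 1516/2825 = -20039707/11658775 ≈ -1.7189)
1/(1556 + n) = 1/(1556 - 20039707/11658775) = 1/(18121014193/11658775) = 11658775/18121014193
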